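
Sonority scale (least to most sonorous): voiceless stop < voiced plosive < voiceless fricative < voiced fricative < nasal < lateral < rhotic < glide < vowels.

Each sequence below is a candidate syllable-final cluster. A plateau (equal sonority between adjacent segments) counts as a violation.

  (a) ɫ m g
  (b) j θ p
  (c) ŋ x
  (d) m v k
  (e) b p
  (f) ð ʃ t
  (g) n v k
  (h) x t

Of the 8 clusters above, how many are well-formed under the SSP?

8

(a) sonority 6-5-2: well-formed.
(b) sonority 8-3-1: well-formed.
(c) sonority 5-3: well-formed.
(d) sonority 5-4-1: well-formed.
(e) sonority 2-1: well-formed.
(f) sonority 4-3-1: well-formed.
(g) sonority 5-4-1: well-formed.
(h) sonority 3-1: well-formed.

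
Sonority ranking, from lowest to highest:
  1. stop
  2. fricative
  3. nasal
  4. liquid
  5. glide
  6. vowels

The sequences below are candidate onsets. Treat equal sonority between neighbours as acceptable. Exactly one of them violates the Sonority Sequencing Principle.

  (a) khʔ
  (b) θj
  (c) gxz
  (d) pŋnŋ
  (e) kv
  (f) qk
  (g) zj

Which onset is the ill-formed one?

a

(a) sonority 1-2-1: ill-formed.
(b) sonority 2-5: well-formed.
(c) sonority 1-2-2: well-formed.
(d) sonority 1-3-3-3: well-formed.
(e) sonority 1-2: well-formed.
(f) sonority 1-1: well-formed.
(g) sonority 2-5: well-formed.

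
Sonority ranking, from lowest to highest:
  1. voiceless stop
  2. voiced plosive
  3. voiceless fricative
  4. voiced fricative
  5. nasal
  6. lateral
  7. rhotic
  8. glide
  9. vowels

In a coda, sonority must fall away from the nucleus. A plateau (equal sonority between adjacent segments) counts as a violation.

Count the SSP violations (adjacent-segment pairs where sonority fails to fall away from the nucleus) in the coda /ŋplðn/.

2

/ŋ/ — nasal, sonority 5.
/p/ — voiceless stop, sonority 1.
/l/ — lateral, sonority 6.
/ð/ — voiced fricative, sonority 4.
/n/ — nasal, sonority 5.
/ŋ/→/p/: 5→1 (falls) — ok.
/p/→/l/: 1→6 (does not fall) — violation.
/l/→/ð/: 6→4 (falls) — ok.
/ð/→/n/: 4→5 (does not fall) — violation.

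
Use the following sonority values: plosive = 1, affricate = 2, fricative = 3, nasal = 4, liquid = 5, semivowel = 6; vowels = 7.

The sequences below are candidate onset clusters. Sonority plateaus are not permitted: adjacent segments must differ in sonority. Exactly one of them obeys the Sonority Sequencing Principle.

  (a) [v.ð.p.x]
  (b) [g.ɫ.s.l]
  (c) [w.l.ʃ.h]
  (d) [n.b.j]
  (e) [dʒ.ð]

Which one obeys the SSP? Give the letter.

e

(a) 3-3-1-3 → violates
(b) 1-5-3-5 → violates
(c) 6-5-3-3 → violates
(d) 4-1-6 → violates
(e) 2-3 → obeys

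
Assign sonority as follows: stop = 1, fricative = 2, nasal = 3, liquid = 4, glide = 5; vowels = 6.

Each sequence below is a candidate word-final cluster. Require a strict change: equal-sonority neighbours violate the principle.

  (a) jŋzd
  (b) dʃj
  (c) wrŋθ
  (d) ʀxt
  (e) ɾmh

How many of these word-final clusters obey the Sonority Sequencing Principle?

(a) 5-3-2-1 → obeys
(b) 1-2-5 → violates
(c) 5-4-3-2 → obeys
(d) 4-2-1 → obeys
(e) 4-3-2 → obeys

4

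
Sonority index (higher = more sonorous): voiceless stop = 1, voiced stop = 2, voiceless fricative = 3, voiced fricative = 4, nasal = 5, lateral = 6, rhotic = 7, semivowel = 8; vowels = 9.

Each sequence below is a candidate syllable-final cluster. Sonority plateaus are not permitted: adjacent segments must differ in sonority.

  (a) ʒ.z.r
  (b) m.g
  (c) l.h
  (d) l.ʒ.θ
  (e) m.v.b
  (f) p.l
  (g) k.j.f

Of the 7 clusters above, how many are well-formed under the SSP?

4

(a) ʒ.z.r: profile 4-4-7 — violates.
(b) m.g: profile 5-2 — obeys.
(c) l.h: profile 6-3 — obeys.
(d) l.ʒ.θ: profile 6-4-3 — obeys.
(e) m.v.b: profile 5-4-2 — obeys.
(f) p.l: profile 1-6 — violates.
(g) k.j.f: profile 1-8-3 — violates.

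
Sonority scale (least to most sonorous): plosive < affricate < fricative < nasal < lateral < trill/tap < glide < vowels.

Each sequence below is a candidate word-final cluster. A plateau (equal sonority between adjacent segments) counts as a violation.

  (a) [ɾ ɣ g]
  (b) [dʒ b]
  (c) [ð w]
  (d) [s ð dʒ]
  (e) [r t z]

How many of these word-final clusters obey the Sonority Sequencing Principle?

2

(a) sonority 6-3-1: well-formed.
(b) sonority 2-1: well-formed.
(c) sonority 3-7: ill-formed.
(d) sonority 3-3-2: ill-formed.
(e) sonority 6-1-3: ill-formed.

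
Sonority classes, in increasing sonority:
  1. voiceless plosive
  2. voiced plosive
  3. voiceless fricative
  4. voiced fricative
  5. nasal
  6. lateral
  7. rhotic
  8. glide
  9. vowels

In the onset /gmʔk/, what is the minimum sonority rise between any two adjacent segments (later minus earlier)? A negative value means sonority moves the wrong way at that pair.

/g/: voiced plosive = 2.
/m/: nasal = 5.
/ʔ/: voiceless plosive = 1.
/k/: voiceless plosive = 1.
/g/→/m/: change +3.
/m/→/ʔ/: change -4.
/ʔ/→/k/: change +0.
Minimum = -4.

-4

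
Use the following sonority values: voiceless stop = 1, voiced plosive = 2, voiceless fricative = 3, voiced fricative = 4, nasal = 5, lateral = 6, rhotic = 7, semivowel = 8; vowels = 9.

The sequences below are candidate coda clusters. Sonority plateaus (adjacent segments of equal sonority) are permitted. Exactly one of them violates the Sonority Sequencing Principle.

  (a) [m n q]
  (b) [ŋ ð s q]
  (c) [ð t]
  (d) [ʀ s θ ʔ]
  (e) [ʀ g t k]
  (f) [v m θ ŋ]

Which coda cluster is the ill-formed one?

(a) sonority 5-5-1: well-formed.
(b) sonority 5-4-3-1: well-formed.
(c) sonority 4-1: well-formed.
(d) sonority 7-3-3-1: well-formed.
(e) sonority 7-2-1-1: well-formed.
(f) sonority 4-5-3-5: ill-formed.

f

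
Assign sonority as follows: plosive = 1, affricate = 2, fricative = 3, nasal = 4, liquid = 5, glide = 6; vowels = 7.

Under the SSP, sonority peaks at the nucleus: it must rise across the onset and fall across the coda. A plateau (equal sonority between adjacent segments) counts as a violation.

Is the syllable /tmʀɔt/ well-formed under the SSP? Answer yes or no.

Onset: /t/ is a plosive (sonority 1), /m/ is a nasal (sonority 4), /ʀ/ is a liquid (sonority 5); then the nucleus /ɔ/ (sonority 7).
Onset profile 1-4-5-7 — rises to the nucleus.
Coda: /t/ is a plosive (sonority 1).
Coda profile 7-1 — falls from the nucleus.

yes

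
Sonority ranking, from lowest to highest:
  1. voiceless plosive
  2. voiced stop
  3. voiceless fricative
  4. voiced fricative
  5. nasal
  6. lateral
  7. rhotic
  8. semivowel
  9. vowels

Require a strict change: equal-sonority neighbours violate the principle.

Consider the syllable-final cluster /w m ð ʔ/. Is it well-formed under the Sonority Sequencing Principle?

yes

/w/: semivowel = 8.
/m/: nasal = 5.
/ð/: voiced fricative = 4.
/ʔ/: voiceless plosive = 1.
The profile 8-5-4-1 strictly falls, so the syllable-final cluster satisfies the SSP.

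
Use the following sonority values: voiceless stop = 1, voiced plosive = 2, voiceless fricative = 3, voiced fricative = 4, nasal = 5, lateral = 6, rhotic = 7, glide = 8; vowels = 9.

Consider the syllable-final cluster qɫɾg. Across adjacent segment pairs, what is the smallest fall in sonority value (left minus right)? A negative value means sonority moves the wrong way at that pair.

/q/: voiceless stop = 1.
/ɫ/: lateral = 6.
/ɾ/: rhotic = 7.
/g/: voiced plosive = 2.
/q/→/ɫ/: change -5.
/ɫ/→/ɾ/: change -1.
/ɾ/→/g/: change +5.
Minimum = -5.

-5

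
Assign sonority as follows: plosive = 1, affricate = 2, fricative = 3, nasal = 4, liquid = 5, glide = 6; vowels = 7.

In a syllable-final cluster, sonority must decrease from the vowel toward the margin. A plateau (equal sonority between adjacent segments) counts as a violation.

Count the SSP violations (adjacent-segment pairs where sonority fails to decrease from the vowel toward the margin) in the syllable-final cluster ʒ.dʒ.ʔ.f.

1

/ʒ/ is a fricative (sonority 3).
/dʒ/ is an affricate (sonority 2).
/ʔ/ is a plosive (sonority 1).
/f/ is a fricative (sonority 3).
/ʒ/→/dʒ/: 3→2 (falls) — ok.
/dʒ/→/ʔ/: 2→1 (falls) — ok.
/ʔ/→/f/: 1→3 (does not fall) — violation.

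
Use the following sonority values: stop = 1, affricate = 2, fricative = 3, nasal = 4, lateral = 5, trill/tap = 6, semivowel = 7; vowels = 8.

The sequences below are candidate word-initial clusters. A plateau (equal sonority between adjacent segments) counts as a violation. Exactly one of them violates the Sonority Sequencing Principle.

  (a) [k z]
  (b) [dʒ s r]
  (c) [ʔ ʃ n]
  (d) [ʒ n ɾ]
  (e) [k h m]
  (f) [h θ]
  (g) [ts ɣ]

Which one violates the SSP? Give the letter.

(a) 1-3 → obeys
(b) 2-3-6 → obeys
(c) 1-3-4 → obeys
(d) 3-4-6 → obeys
(e) 1-3-4 → obeys
(f) 3-3 → violates
(g) 2-3 → obeys

f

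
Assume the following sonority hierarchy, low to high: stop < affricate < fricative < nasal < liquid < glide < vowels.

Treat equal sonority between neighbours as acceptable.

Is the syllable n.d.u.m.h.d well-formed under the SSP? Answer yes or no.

Onset: /n/ is a nasal (sonority 4), /d/ is a stop (sonority 1); then the nucleus /u/ (sonority 7).
Onset profile 4-1-7 — does not rise throughout.
Coda: /m/ is a nasal (sonority 4), /h/ is a fricative (sonority 3), /d/ is a stop (sonority 1).
Coda profile 7-4-3-1 — falls from the nucleus.

no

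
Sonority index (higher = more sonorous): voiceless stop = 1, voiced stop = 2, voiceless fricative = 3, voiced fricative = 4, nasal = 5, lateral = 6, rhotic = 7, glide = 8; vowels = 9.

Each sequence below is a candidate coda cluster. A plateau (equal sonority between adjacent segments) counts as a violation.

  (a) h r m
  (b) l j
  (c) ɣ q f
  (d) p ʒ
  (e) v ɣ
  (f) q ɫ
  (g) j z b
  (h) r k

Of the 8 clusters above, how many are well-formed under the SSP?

2

(a) h r m: profile 3-7-5 — violates.
(b) l j: profile 6-8 — violates.
(c) ɣ q f: profile 4-1-3 — violates.
(d) p ʒ: profile 1-4 — violates.
(e) v ɣ: profile 4-4 — violates.
(f) q ɫ: profile 1-6 — violates.
(g) j z b: profile 8-4-2 — obeys.
(h) r k: profile 7-1 — obeys.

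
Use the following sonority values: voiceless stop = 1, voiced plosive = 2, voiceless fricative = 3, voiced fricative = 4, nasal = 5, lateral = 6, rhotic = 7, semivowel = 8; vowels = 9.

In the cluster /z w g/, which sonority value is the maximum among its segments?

/z/ — voiced fricative, sonority 4.
/w/ — semivowel, sonority 8.
/g/ — voiced plosive, sonority 2.
The maximum is 8.

8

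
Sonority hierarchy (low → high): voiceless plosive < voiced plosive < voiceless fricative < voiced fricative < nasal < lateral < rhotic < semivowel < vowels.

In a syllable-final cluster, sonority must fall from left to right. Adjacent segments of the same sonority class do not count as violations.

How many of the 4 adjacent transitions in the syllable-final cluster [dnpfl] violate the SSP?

/d/ — voiced plosive, sonority 2.
/n/ — nasal, sonority 5.
/p/ — voiceless plosive, sonority 1.
/f/ — voiceless fricative, sonority 3.
/l/ — lateral, sonority 6.
/d/→/n/: 2→5 (does not fall) — violation.
/n/→/p/: 5→1 (falls) — ok.
/p/→/f/: 1→3 (does not fall) — violation.
/f/→/l/: 3→6 (does not fall) — violation.

3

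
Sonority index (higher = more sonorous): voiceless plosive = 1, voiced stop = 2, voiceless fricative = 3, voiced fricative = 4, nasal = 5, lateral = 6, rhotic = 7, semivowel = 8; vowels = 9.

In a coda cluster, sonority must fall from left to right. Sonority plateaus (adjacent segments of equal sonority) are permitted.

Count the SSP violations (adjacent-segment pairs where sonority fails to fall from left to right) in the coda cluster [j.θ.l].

1

/j/ is a semivowel (sonority 8).
/θ/ is a voiceless fricative (sonority 3).
/l/ is a lateral (sonority 6).
/j/→/θ/: 8→3 (falls) — ok.
/θ/→/l/: 3→6 (does not fall) — violation.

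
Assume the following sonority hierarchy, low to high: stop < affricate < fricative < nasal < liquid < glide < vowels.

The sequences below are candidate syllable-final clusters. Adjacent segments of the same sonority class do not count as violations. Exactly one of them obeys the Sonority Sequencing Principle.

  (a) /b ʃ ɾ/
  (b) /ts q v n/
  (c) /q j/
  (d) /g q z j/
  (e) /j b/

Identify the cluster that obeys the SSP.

e

(a) 1-3-5 → violates
(b) 2-1-3-4 → violates
(c) 1-6 → violates
(d) 1-1-3-6 → violates
(e) 6-1 → obeys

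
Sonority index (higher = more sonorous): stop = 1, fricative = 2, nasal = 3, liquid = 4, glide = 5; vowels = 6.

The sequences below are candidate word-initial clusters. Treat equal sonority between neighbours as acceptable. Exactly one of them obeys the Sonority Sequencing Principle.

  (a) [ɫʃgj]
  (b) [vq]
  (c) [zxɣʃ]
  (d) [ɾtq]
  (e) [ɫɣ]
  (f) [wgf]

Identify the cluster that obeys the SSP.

(a) [ɫʃgj]: profile 4-2-1-5 — violates.
(b) [vq]: profile 2-1 — violates.
(c) [zxɣʃ]: profile 2-2-2-2 — obeys.
(d) [ɾtq]: profile 4-1-1 — violates.
(e) [ɫɣ]: profile 4-2 — violates.
(f) [wgf]: profile 5-1-2 — violates.

c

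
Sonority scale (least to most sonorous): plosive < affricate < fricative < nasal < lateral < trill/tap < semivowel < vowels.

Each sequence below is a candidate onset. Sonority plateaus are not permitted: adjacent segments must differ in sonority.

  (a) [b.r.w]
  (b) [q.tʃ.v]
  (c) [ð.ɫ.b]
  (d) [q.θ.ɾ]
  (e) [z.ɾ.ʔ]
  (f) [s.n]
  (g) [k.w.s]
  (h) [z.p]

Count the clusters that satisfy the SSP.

(a) [b.r.w]: profile 1-6-7 — obeys.
(b) [q.tʃ.v]: profile 1-2-3 — obeys.
(c) [ð.ɫ.b]: profile 3-5-1 — violates.
(d) [q.θ.ɾ]: profile 1-3-6 — obeys.
(e) [z.ɾ.ʔ]: profile 3-6-1 — violates.
(f) [s.n]: profile 3-4 — obeys.
(g) [k.w.s]: profile 1-7-3 — violates.
(h) [z.p]: profile 3-1 — violates.

4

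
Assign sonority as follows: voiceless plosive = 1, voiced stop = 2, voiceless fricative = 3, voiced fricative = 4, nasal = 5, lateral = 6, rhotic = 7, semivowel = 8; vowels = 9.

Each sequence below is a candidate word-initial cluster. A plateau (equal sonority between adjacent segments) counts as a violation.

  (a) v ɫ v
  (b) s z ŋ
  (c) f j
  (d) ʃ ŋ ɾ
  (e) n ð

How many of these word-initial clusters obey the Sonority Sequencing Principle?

3

(a) 4-6-4 → violates
(b) 3-4-5 → obeys
(c) 3-8 → obeys
(d) 3-5-7 → obeys
(e) 5-4 → violates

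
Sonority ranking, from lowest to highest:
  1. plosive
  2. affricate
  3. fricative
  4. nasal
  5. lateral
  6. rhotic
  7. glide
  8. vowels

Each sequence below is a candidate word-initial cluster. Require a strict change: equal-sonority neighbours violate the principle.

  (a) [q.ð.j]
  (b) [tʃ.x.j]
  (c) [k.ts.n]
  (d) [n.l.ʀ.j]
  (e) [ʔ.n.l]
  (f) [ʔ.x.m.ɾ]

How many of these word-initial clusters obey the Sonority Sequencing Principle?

6

(a) 1-3-7 → obeys
(b) 2-3-7 → obeys
(c) 1-2-4 → obeys
(d) 4-5-6-7 → obeys
(e) 1-4-5 → obeys
(f) 1-3-4-6 → obeys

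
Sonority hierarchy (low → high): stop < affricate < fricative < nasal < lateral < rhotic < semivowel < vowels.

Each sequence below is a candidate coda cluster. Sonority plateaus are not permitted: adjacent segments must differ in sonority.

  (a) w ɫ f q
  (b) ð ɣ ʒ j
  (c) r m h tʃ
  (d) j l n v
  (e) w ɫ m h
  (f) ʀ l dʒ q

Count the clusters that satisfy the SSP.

5

(a) w ɫ f q: profile 7-5-3-1 — obeys.
(b) ð ɣ ʒ j: profile 3-3-3-7 — violates.
(c) r m h tʃ: profile 6-4-3-2 — obeys.
(d) j l n v: profile 7-5-4-3 — obeys.
(e) w ɫ m h: profile 7-5-4-3 — obeys.
(f) ʀ l dʒ q: profile 6-5-2-1 — obeys.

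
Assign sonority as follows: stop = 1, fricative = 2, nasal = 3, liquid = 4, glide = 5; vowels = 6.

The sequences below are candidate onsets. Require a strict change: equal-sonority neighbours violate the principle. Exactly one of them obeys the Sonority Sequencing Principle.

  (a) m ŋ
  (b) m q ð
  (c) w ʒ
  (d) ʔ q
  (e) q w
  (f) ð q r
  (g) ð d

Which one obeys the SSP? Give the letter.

e

(a) 3-3 → violates
(b) 3-1-2 → violates
(c) 5-2 → violates
(d) 1-1 → violates
(e) 1-5 → obeys
(f) 2-1-4 → violates
(g) 2-1 → violates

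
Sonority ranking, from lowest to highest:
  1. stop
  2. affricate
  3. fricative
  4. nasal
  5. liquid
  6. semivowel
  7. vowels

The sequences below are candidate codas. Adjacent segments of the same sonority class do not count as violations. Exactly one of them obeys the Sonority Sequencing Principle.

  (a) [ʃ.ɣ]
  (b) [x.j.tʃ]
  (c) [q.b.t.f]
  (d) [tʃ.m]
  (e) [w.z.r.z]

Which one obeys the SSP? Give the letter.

a

(a) sonority 3-3: well-formed.
(b) sonority 3-6-2: ill-formed.
(c) sonority 1-1-1-3: ill-formed.
(d) sonority 2-4: ill-formed.
(e) sonority 6-3-5-3: ill-formed.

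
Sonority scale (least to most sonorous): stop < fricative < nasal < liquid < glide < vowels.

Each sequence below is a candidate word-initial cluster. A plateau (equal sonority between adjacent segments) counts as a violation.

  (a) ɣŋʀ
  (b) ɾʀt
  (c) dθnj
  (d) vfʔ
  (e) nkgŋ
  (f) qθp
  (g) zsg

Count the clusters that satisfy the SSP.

2

(a) sonority 2-3-4: well-formed.
(b) sonority 4-4-1: ill-formed.
(c) sonority 1-2-3-5: well-formed.
(d) sonority 2-2-1: ill-formed.
(e) sonority 3-1-1-3: ill-formed.
(f) sonority 1-2-1: ill-formed.
(g) sonority 2-2-1: ill-formed.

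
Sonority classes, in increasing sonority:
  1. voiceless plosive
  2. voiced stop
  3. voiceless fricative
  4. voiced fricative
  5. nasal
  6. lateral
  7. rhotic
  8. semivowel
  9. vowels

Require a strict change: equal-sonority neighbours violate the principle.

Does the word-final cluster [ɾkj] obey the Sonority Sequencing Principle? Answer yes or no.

no

/ɾ/ is a rhotic (sonority 7).
/k/ is a voiceless plosive (sonority 1).
/j/ is a semivowel (sonority 8).
The profile is 7-1-8. Between /k/ (1) and /j/ (8) sonority does not fall, so the cluster violates the SSP.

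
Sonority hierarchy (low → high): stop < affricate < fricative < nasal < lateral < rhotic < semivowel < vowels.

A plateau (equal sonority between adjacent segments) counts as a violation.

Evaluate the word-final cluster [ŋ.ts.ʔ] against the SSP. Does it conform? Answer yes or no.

yes

/ŋ/ — nasal, sonority 4.
/ts/ — affricate, sonority 2.
/ʔ/ — stop, sonority 1.
The profile 4-2-1 strictly falls, so the word-final cluster satisfies the SSP.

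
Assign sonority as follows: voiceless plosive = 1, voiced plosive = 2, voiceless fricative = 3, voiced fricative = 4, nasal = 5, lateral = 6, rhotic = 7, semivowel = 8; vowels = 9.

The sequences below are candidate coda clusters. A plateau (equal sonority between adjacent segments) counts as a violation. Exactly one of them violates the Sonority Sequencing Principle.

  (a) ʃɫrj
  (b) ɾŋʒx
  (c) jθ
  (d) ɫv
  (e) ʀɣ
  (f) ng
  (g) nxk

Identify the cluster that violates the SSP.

(a) ʃɫrj: profile 3-6-7-8 — violates.
(b) ɾŋʒx: profile 7-5-4-3 — obeys.
(c) jθ: profile 8-3 — obeys.
(d) ɫv: profile 6-4 — obeys.
(e) ʀɣ: profile 7-4 — obeys.
(f) ng: profile 5-2 — obeys.
(g) nxk: profile 5-3-1 — obeys.

a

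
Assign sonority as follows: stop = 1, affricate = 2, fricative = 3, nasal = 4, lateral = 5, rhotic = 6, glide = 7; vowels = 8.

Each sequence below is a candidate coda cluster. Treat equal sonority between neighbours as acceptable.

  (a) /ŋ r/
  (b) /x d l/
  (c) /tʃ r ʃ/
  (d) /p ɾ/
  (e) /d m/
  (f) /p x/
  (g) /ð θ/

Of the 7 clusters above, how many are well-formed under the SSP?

(a) sonority 4-6: ill-formed.
(b) sonority 3-1-5: ill-formed.
(c) sonority 2-6-3: ill-formed.
(d) sonority 1-6: ill-formed.
(e) sonority 1-4: ill-formed.
(f) sonority 1-3: ill-formed.
(g) sonority 3-3: well-formed.

1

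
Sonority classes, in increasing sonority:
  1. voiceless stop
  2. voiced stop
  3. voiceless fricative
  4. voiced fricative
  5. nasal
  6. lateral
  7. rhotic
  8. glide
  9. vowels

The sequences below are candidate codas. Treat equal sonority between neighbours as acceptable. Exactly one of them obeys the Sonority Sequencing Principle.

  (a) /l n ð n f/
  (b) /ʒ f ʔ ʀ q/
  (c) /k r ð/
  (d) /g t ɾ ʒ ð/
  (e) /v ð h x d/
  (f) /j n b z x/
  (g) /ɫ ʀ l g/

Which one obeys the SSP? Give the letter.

e

(a) 6-5-4-5-3 → violates
(b) 4-3-1-7-1 → violates
(c) 1-7-4 → violates
(d) 2-1-7-4-4 → violates
(e) 4-4-3-3-2 → obeys
(f) 8-5-2-4-3 → violates
(g) 6-7-6-2 → violates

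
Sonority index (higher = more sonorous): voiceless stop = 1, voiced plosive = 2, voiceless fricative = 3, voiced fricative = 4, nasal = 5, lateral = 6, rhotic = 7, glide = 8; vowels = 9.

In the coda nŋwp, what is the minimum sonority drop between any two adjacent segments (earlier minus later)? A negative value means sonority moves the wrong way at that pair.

/n/: nasal = 5.
/ŋ/: nasal = 5.
/w/: glide = 8.
/p/: voiceless stop = 1.
/n/→/ŋ/: change +0.
/ŋ/→/w/: change -3.
/w/→/p/: change +7.
Minimum = -3.

-3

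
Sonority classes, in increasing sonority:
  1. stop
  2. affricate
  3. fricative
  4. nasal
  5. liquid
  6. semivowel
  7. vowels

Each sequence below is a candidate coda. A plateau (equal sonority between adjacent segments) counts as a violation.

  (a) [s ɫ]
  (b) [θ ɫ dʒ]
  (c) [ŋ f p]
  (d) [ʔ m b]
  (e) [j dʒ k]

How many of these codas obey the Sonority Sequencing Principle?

2

(a) [s ɫ]: profile 3-5 — violates.
(b) [θ ɫ dʒ]: profile 3-5-2 — violates.
(c) [ŋ f p]: profile 4-3-1 — obeys.
(d) [ʔ m b]: profile 1-4-1 — violates.
(e) [j dʒ k]: profile 6-2-1 — obeys.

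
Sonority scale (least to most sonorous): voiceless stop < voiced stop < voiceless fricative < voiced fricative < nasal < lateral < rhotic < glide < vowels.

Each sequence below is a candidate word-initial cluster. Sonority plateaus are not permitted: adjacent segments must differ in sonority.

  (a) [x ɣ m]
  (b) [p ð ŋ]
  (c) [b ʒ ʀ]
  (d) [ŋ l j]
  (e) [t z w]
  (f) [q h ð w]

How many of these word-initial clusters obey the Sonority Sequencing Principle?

6

(a) 3-4-5 → obeys
(b) 1-4-5 → obeys
(c) 2-4-7 → obeys
(d) 5-6-8 → obeys
(e) 1-4-8 → obeys
(f) 1-3-4-8 → obeys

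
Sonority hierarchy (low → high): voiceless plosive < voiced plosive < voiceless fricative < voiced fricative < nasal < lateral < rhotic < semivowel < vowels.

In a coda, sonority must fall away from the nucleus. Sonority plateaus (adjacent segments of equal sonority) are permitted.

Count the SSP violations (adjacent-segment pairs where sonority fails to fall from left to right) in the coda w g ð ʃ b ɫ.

/w/ is a semivowel (sonority 8).
/g/ is a voiced plosive (sonority 2).
/ð/ is a voiced fricative (sonority 4).
/ʃ/ is a voiceless fricative (sonority 3).
/b/ is a voiced plosive (sonority 2).
/ɫ/ is a lateral (sonority 6).
/w/→/g/: 8→2 (falls) — ok.
/g/→/ð/: 2→4 (does not fall) — violation.
/ð/→/ʃ/: 4→3 (falls) — ok.
/ʃ/→/b/: 3→2 (falls) — ok.
/b/→/ɫ/: 2→6 (does not fall) — violation.

2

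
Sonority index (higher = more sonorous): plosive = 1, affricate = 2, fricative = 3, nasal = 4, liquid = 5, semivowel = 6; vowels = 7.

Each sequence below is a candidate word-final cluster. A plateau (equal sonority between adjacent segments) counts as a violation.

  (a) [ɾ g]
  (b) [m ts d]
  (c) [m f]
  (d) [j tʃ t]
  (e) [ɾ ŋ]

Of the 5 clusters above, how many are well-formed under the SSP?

(a) 5-1 → obeys
(b) 4-2-1 → obeys
(c) 4-3 → obeys
(d) 6-2-1 → obeys
(e) 5-4 → obeys

5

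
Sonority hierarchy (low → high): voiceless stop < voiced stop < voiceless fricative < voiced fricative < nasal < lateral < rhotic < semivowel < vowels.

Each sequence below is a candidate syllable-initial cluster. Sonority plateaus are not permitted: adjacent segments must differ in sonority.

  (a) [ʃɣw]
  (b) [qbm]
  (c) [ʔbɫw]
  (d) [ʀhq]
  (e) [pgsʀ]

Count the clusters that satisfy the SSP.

4

(a) 3-4-8 → obeys
(b) 1-2-5 → obeys
(c) 1-2-6-8 → obeys
(d) 7-3-1 → violates
(e) 1-2-3-7 → obeys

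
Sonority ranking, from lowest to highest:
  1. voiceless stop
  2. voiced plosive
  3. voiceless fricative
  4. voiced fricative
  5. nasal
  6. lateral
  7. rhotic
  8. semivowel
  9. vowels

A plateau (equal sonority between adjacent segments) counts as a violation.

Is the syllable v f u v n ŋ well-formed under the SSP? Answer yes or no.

Onset: /v/ is a voiced fricative (sonority 4), /f/ is a voiceless fricative (sonority 3); then the nucleus /u/ (sonority 9).
Onset profile 4-3-9 — does not strictly rise throughout.
Coda: /v/ is a voiced fricative (sonority 4), /n/ is a nasal (sonority 5), /ŋ/ is a nasal (sonority 5).
Coda profile 9-4-5-5 — does not strictly fall throughout.

no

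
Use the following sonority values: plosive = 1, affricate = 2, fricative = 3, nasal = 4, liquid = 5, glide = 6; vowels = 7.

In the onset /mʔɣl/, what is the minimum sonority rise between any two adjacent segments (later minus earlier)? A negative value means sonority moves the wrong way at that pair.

/m/ is a nasal (sonority 4).
/ʔ/ is a plosive (sonority 1).
/ɣ/ is a fricative (sonority 3).
/l/ is a liquid (sonority 5).
/m/→/ʔ/: change -3.
/ʔ/→/ɣ/: change +2.
/ɣ/→/l/: change +2.
Minimum = -3.

-3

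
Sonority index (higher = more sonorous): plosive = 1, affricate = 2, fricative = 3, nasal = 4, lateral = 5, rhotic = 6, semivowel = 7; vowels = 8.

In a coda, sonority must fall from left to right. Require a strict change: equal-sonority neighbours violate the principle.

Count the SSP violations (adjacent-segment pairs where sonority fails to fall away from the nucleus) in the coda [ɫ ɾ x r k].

2

/ɫ/: lateral = 5.
/ɾ/: rhotic = 6.
/x/: fricative = 3.
/r/: rhotic = 6.
/k/: plosive = 1.
/ɫ/→/ɾ/: 5→6 (does not fall) — violation.
/ɾ/→/x/: 6→3 (falls) — ok.
/x/→/r/: 3→6 (does not fall) — violation.
/r/→/k/: 6→1 (falls) — ok.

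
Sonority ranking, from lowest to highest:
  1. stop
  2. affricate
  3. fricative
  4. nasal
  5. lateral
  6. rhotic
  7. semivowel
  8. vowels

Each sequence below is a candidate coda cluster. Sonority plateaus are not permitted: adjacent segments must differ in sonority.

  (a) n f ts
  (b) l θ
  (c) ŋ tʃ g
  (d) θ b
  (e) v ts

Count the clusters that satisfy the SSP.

5

(a) n f ts: profile 4-3-2 — obeys.
(b) l θ: profile 5-3 — obeys.
(c) ŋ tʃ g: profile 4-2-1 — obeys.
(d) θ b: profile 3-1 — obeys.
(e) v ts: profile 3-2 — obeys.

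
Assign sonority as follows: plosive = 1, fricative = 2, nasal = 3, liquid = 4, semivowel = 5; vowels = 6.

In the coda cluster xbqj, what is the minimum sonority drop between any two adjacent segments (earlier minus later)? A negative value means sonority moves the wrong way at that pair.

/x/ — fricative, sonority 2.
/b/ — plosive, sonority 1.
/q/ — plosive, sonority 1.
/j/ — semivowel, sonority 5.
/x/→/b/: change +1.
/b/→/q/: change +0.
/q/→/j/: change -4.
Minimum = -4.

-4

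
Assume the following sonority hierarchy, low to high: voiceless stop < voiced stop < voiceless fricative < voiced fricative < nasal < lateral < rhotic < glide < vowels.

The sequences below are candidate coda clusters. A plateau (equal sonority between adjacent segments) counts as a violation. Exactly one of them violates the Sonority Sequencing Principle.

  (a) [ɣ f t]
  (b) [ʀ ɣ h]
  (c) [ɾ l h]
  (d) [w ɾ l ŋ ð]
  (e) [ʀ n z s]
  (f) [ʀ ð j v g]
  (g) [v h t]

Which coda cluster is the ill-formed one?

(a) [ɣ f t]: profile 4-3-1 — obeys.
(b) [ʀ ɣ h]: profile 7-4-3 — obeys.
(c) [ɾ l h]: profile 7-6-3 — obeys.
(d) [w ɾ l ŋ ð]: profile 8-7-6-5-4 — obeys.
(e) [ʀ n z s]: profile 7-5-4-3 — obeys.
(f) [ʀ ð j v g]: profile 7-4-8-4-2 — violates.
(g) [v h t]: profile 4-3-1 — obeys.

f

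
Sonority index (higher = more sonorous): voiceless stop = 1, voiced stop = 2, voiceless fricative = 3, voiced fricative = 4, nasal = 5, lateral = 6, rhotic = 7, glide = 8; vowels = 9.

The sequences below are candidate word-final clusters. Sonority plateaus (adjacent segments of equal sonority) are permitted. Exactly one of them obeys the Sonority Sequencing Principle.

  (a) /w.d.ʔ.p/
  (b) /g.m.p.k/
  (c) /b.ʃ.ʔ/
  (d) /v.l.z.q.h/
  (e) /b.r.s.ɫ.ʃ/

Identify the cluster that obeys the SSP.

(a) sonority 8-2-1-1: well-formed.
(b) sonority 2-5-1-1: ill-formed.
(c) sonority 2-3-1: ill-formed.
(d) sonority 4-6-4-1-3: ill-formed.
(e) sonority 2-7-3-6-3: ill-formed.

a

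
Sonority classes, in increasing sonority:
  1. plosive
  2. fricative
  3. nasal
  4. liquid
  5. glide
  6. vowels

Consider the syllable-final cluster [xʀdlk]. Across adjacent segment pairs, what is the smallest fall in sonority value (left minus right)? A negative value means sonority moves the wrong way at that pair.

/x/ is a fricative (sonority 2).
/ʀ/ is a liquid (sonority 4).
/d/ is a plosive (sonority 1).
/l/ is a liquid (sonority 4).
/k/ is a plosive (sonority 1).
/x/→/ʀ/: change -2.
/ʀ/→/d/: change +3.
/d/→/l/: change -3.
/l/→/k/: change +3.
Minimum = -3.

-3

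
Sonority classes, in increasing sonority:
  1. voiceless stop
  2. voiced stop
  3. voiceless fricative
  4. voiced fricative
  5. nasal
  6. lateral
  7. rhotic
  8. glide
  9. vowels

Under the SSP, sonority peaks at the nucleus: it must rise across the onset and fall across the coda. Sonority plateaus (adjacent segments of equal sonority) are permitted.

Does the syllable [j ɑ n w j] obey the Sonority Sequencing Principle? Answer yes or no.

no

Onset: /j/ is a glide (sonority 8); then the nucleus /ɑ/ (sonority 9).
Onset profile 8-9 — rises to the nucleus.
Coda: /n/ is a nasal (sonority 5), /w/ is a glide (sonority 8), /j/ is a glide (sonority 8).
Coda profile 9-5-8-8 — does not fall throughout.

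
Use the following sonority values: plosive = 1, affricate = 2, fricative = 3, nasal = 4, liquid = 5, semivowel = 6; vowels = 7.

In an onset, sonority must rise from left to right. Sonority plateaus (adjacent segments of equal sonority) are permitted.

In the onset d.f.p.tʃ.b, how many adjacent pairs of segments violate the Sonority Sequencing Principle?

2

/d/: plosive = 1.
/f/: fricative = 3.
/p/: plosive = 1.
/tʃ/: affricate = 2.
/b/: plosive = 1.
/d/→/f/: 1→3 (rises) — ok.
/f/→/p/: 3→1 (does not rise) — violation.
/p/→/tʃ/: 1→2 (rises) — ok.
/tʃ/→/b/: 2→1 (does not rise) — violation.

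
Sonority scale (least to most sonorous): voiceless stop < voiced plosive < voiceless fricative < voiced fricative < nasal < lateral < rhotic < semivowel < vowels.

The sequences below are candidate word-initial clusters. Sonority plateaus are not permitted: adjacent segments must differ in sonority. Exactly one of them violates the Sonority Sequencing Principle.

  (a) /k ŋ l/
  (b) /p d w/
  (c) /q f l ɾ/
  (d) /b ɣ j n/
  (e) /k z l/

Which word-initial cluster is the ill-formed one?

(a) sonority 1-5-6: well-formed.
(b) sonority 1-2-8: well-formed.
(c) sonority 1-3-6-7: well-formed.
(d) sonority 2-4-8-5: ill-formed.
(e) sonority 1-4-6: well-formed.

d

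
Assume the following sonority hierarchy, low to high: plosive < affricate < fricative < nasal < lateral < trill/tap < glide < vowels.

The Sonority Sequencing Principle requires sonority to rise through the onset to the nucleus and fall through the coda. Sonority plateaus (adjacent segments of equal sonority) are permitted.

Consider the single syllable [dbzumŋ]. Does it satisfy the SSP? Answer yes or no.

Onset: /d/ is a plosive (sonority 1), /b/ is a plosive (sonority 1), /z/ is a fricative (sonority 3); then the nucleus /u/ (sonority 8).
Onset profile 1-1-3-8 — rises to the nucleus.
Coda: /m/ is a nasal (sonority 4), /ŋ/ is a nasal (sonority 4).
Coda profile 8-4-4 — falls from the nucleus.

yes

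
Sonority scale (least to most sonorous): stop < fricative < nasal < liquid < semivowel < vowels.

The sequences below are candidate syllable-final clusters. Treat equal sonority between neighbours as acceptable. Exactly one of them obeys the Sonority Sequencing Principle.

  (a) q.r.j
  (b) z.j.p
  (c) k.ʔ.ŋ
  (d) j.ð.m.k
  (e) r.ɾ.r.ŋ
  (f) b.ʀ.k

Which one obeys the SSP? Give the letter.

(a) q.r.j: profile 1-4-5 — violates.
(b) z.j.p: profile 2-5-1 — violates.
(c) k.ʔ.ŋ: profile 1-1-3 — violates.
(d) j.ð.m.k: profile 5-2-3-1 — violates.
(e) r.ɾ.r.ŋ: profile 4-4-4-3 — obeys.
(f) b.ʀ.k: profile 1-4-1 — violates.

e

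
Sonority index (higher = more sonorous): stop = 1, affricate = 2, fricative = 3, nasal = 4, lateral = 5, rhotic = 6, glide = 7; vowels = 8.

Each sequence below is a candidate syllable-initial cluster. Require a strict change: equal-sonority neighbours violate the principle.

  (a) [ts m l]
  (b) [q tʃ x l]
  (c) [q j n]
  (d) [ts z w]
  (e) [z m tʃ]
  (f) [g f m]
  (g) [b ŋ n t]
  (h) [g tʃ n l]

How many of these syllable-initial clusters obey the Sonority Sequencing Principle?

(a) sonority 2-4-5: well-formed.
(b) sonority 1-2-3-5: well-formed.
(c) sonority 1-7-4: ill-formed.
(d) sonority 2-3-7: well-formed.
(e) sonority 3-4-2: ill-formed.
(f) sonority 1-3-4: well-formed.
(g) sonority 1-4-4-1: ill-formed.
(h) sonority 1-2-4-5: well-formed.

5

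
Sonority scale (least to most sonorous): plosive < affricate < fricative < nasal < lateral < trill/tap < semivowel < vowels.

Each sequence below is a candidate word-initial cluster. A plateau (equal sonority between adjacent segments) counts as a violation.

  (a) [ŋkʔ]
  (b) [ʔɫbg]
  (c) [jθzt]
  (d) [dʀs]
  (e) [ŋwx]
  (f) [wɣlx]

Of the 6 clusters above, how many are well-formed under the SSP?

(a) sonority 4-1-1: ill-formed.
(b) sonority 1-5-1-1: ill-formed.
(c) sonority 7-3-3-1: ill-formed.
(d) sonority 1-6-3: ill-formed.
(e) sonority 4-7-3: ill-formed.
(f) sonority 7-3-5-3: ill-formed.

0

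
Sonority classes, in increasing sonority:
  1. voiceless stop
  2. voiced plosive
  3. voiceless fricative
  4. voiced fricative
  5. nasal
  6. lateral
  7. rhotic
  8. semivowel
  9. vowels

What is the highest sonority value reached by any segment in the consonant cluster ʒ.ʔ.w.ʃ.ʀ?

/ʒ/: voiced fricative = 4.
/ʔ/: voiceless stop = 1.
/w/: semivowel = 8.
/ʃ/: voiceless fricative = 3.
/ʀ/: rhotic = 7.
The maximum is 8.

8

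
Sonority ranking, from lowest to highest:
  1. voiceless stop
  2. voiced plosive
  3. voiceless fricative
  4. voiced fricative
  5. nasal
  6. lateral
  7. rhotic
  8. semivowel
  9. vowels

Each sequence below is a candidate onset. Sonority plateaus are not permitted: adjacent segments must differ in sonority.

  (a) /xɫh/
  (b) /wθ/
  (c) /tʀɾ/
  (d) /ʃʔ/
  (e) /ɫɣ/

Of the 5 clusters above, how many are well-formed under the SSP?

(a) /xɫh/: profile 3-6-3 — violates.
(b) /wθ/: profile 8-3 — violates.
(c) /tʀɾ/: profile 1-7-7 — violates.
(d) /ʃʔ/: profile 3-1 — violates.
(e) /ɫɣ/: profile 6-4 — violates.

0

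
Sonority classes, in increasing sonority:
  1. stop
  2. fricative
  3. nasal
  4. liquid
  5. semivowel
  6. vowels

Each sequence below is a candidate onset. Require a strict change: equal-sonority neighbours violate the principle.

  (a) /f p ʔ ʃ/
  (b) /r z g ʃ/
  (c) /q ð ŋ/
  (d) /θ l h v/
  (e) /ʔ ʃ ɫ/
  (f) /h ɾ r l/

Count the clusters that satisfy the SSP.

(a) 2-1-1-2 → violates
(b) 4-2-1-2 → violates
(c) 1-2-3 → obeys
(d) 2-4-2-2 → violates
(e) 1-2-4 → obeys
(f) 2-4-4-4 → violates

2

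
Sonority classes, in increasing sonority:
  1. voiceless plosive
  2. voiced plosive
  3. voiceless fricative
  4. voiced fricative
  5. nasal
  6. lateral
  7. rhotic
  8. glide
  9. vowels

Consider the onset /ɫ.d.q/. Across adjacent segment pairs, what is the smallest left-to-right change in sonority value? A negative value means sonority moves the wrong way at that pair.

/ɫ/: lateral = 6.
/d/: voiced plosive = 2.
/q/: voiceless plosive = 1.
/ɫ/→/d/: change -4.
/d/→/q/: change -1.
Minimum = -4.

-4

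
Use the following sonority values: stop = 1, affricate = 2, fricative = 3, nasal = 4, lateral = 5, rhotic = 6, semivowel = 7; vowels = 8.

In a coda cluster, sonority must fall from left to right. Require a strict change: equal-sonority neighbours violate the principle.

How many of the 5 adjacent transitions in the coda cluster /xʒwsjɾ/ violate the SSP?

3

/x/ — fricative, sonority 3.
/ʒ/ — fricative, sonority 3.
/w/ — semivowel, sonority 7.
/s/ — fricative, sonority 3.
/j/ — semivowel, sonority 7.
/ɾ/ — rhotic, sonority 6.
/x/→/ʒ/: 3→3 (plateau) — violation.
/ʒ/→/w/: 3→7 (does not fall) — violation.
/w/→/s/: 7→3 (falls) — ok.
/s/→/j/: 3→7 (does not fall) — violation.
/j/→/ɾ/: 7→6 (falls) — ok.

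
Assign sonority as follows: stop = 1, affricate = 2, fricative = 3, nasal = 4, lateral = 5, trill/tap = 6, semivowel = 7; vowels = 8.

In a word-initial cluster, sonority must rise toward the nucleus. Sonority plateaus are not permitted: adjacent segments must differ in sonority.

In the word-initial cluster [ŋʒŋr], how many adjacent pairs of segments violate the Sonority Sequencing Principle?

/ŋ/: nasal = 4.
/ʒ/: fricative = 3.
/ŋ/: nasal = 4.
/r/: trill/tap = 6.
/ŋ/→/ʒ/: 4→3 (does not rise) — violation.
/ʒ/→/ŋ/: 3→4 (rises) — ok.
/ŋ/→/r/: 4→6 (rises) — ok.

1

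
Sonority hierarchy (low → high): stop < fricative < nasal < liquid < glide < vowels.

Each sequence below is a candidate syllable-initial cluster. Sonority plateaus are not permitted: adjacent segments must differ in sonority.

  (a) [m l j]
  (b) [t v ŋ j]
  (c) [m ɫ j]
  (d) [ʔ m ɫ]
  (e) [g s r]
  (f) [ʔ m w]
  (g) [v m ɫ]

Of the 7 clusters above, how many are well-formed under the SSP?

7

(a) [m l j]: profile 3-4-5 — obeys.
(b) [t v ŋ j]: profile 1-2-3-5 — obeys.
(c) [m ɫ j]: profile 3-4-5 — obeys.
(d) [ʔ m ɫ]: profile 1-3-4 — obeys.
(e) [g s r]: profile 1-2-4 — obeys.
(f) [ʔ m w]: profile 1-3-5 — obeys.
(g) [v m ɫ]: profile 2-3-4 — obeys.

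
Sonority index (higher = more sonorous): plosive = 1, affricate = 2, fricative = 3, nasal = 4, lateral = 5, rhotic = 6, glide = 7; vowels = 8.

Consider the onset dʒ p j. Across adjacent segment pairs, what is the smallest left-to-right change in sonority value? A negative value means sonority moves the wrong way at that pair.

-1

/dʒ/ — affricate, sonority 2.
/p/ — plosive, sonority 1.
/j/ — glide, sonority 7.
/dʒ/→/p/: change -1.
/p/→/j/: change +6.
Minimum = -1.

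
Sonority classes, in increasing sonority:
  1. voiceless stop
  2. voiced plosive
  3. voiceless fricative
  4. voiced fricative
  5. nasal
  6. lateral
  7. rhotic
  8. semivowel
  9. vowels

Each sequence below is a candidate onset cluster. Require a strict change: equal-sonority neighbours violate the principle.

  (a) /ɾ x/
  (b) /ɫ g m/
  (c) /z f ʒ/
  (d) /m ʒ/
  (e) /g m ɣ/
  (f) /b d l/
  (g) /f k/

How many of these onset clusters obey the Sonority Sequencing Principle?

0

(a) sonority 7-3: ill-formed.
(b) sonority 6-2-5: ill-formed.
(c) sonority 4-3-4: ill-formed.
(d) sonority 5-4: ill-formed.
(e) sonority 2-5-4: ill-formed.
(f) sonority 2-2-6: ill-formed.
(g) sonority 3-1: ill-formed.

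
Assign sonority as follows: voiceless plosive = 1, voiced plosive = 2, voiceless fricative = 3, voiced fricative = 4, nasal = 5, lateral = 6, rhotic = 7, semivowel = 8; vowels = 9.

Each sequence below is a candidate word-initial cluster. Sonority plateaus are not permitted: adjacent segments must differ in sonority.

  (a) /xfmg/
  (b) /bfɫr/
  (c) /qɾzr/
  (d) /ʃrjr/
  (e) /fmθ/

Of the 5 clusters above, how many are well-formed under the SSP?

1

(a) /xfmg/: profile 3-3-5-2 — violates.
(b) /bfɫr/: profile 2-3-6-7 — obeys.
(c) /qɾzr/: profile 1-7-4-7 — violates.
(d) /ʃrjr/: profile 3-7-8-7 — violates.
(e) /fmθ/: profile 3-5-3 — violates.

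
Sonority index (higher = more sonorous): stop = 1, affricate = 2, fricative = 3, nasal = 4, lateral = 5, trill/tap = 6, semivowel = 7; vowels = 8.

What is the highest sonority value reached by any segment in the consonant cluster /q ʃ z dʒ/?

3

/q/ — stop, sonority 1.
/ʃ/ — fricative, sonority 3.
/z/ — fricative, sonority 3.
/dʒ/ — affricate, sonority 2.
The maximum is 3.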